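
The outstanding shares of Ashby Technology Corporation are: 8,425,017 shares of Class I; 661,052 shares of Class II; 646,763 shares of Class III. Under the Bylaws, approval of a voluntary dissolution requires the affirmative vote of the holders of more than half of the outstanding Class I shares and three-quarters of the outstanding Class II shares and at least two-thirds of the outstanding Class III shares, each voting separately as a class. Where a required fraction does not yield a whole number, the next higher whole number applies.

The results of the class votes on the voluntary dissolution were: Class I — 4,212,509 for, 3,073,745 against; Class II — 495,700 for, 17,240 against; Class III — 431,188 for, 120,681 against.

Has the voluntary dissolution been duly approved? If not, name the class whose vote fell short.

Class I: a majority of 8425017 is 4212509; 4,212,509 required, 4,212,509 in favor — approved.
Class II: 3/4 of 661052 = 495789; 495,789 required, 495,700 in favor — not approved.
Class III: 2/3 of 646763 = 431175.33, rounded up to 431176; 431,176 required, 431,188 in favor — approved.

Not approved — the Class II shares did not give the required vote.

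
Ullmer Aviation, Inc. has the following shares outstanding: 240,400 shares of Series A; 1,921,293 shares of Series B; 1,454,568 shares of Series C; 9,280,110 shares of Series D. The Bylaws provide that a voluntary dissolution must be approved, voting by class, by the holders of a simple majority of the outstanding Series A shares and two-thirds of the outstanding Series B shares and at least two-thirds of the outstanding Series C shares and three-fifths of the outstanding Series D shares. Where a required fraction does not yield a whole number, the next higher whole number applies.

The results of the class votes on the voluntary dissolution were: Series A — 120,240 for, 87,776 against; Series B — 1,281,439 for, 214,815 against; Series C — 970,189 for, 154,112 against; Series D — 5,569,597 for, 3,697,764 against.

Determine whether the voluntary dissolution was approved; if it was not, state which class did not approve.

Approved — every class gave the required vote.

Series A: a majority of 240400 is 120201; 120,201 required, 120,240 in favor — approved.
Series B: 2/3 of 1921293 = 1280862; 1,280,862 required, 1,281,439 in favor — approved.
Series C: 2/3 of 1454568 = 969712; 969,712 required, 970,189 in favor — approved.
Series D: 3/5 of 9280110 = 5568066; 5,568,066 required, 5,569,597 in favor — approved.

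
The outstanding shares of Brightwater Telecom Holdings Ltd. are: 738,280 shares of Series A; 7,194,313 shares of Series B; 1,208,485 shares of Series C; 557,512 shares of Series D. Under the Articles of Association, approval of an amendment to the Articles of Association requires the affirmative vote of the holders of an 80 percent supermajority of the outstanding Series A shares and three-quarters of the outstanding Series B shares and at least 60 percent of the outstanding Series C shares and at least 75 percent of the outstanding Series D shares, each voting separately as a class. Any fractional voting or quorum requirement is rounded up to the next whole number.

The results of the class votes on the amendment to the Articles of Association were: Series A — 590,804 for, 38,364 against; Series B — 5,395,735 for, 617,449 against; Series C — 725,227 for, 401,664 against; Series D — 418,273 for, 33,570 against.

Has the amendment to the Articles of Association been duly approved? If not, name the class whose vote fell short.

Approved — every class gave the required vote.

Series A: 4/5 of 738280 = 590624; 590,624 required, 590,804 in favor — approved.
Series B: 3/4 of 7194313 = 5395734.75, rounded up to 5395735; 5,395,735 required, 5,395,735 in favor — approved.
Series C: 3/5 of 1208485 = 725091; 725,091 required, 725,227 in favor — approved.
Series D: 3/4 of 557512 = 418134; 418,134 required, 418,273 in favor — approved.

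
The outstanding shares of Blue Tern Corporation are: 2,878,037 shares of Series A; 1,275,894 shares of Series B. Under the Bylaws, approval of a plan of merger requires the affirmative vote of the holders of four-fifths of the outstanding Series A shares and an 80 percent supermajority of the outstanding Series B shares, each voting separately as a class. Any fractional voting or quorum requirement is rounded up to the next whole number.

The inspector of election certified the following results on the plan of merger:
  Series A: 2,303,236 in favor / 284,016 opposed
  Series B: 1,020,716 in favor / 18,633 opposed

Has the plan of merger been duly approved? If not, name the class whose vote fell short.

Series A: 4/5 of 2878037 = 2302429.60, rounded up to 2302430; 2,302,430 required, 2,303,236 in favor — approved.
Series B: 4/5 of 1275894 = 1020715.20, rounded up to 1020716; 1,020,716 required, 1,020,716 in favor — approved.

Approved — every class gave the required vote.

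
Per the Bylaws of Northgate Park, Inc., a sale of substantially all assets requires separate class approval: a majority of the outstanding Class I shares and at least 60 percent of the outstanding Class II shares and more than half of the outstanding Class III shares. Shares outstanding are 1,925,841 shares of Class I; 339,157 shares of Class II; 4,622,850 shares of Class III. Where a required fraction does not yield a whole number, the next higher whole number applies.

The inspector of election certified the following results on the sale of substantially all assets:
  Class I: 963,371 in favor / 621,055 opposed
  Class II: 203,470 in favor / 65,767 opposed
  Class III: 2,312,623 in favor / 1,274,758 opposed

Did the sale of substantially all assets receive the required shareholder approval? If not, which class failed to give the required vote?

Class I: a majority of 1925841 is 962921; 962,921 required, 963,371 in favor — approved.
Class II: 3/5 of 339157 = 203494.20, rounded up to 203495; 203,495 required, 203,470 in favor — not approved.
Class III: a majority of 4622850 is 2311426; 2,311,426 required, 2,312,623 in favor — approved.

Not approved — the Class II shares did not give the required vote.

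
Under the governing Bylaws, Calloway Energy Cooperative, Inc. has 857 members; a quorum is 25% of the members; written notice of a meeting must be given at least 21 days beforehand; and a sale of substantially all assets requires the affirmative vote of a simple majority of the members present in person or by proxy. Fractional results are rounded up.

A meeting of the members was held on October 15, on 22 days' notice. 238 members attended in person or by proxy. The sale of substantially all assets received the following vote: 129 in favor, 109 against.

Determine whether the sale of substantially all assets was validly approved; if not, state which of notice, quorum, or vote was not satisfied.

Notice: 22 days given; 21 required. Satisfied.
Quorum: 25% of 857 = 214.25, rounded up to 215; 238 present. Satisfied.
Vote: requires a majority of those present (238); a majority of 238 is 120, so 120 needed; 129 in favor. Satisfied.

Valid — all requirements satisfied.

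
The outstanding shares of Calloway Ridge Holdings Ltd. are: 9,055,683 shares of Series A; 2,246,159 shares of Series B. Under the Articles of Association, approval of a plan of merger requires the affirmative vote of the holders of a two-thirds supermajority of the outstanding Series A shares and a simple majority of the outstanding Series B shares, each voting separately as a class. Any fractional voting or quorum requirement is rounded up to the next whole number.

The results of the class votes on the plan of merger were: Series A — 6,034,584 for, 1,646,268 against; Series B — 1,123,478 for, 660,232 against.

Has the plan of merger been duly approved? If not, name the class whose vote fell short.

Not approved — the Series A shares did not give the required vote.

Series A: 2/3 of 9055683 = 6037122; 6,037,122 required, 6,034,584 in favor — not approved.
Series B: a majority of 2246159 is 1123080; 1,123,080 required, 1,123,478 in favor — approved.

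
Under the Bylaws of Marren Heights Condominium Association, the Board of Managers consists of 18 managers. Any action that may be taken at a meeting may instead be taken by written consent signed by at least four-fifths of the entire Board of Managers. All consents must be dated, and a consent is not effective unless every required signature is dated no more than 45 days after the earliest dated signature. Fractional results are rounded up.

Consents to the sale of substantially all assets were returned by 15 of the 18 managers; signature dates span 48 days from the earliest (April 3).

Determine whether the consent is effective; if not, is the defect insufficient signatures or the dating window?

Not effective — dating-window requirement not satisfied.

Signatures required: at least four-fifths of 18 — 4/5 of 18 = 14.40, rounded up to 15, so 15 needed; 15 signed. Sufficient.
Dating window: the latest signature is 48 days after the earliest; the limit is 45 days. Outside the window.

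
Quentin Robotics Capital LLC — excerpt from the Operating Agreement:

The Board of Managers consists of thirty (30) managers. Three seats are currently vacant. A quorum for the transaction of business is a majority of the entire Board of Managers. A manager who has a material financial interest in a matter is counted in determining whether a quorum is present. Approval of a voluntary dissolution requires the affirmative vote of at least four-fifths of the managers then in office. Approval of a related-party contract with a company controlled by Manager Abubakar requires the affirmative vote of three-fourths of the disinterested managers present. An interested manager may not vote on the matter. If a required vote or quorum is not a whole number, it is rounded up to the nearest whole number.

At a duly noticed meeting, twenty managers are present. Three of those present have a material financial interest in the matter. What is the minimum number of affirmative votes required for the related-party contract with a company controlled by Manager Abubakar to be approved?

The related-party contract with a company controlled by Manager Abubakar requires three-fourths of the disinterested managers present (20 − 3 = 17).
3/4 of 17 = 12.75, rounded up to 13.

13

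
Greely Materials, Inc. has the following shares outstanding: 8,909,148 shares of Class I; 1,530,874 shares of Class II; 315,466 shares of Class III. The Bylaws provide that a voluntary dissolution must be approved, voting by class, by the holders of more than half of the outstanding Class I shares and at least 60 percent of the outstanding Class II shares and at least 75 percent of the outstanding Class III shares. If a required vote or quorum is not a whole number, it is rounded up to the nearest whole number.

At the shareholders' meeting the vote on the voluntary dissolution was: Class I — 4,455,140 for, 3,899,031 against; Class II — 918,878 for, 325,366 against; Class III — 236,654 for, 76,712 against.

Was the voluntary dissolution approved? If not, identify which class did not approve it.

Class I: a majority of 8909148 is 4454575; 4,454,575 required, 4,455,140 in favor — approved.
Class II: 3/5 of 1530874 = 918524.40, rounded up to 918525; 918,525 required, 918,878 in favor — approved.
Class III: 3/4 of 315466 = 236599.50, rounded up to 236600; 236,600 required, 236,654 in favor — approved.

Approved — every class gave the required vote.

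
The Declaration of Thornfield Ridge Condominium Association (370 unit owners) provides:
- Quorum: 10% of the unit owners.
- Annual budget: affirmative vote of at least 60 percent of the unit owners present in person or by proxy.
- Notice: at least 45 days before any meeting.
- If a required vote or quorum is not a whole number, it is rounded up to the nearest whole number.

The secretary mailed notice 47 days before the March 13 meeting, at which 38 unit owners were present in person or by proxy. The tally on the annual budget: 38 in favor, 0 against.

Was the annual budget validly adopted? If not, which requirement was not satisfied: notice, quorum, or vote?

Valid — all requirements satisfied.

Notice: 47 days given; 45 required. Satisfied.
Quorum: 10% of 370 = 37; 38 present. Satisfied.
Vote: requires three-fifths of those present (38); 3/5 of 38 = 22.80, rounded up to 23, so 23 needed; 38 in favor. Satisfied.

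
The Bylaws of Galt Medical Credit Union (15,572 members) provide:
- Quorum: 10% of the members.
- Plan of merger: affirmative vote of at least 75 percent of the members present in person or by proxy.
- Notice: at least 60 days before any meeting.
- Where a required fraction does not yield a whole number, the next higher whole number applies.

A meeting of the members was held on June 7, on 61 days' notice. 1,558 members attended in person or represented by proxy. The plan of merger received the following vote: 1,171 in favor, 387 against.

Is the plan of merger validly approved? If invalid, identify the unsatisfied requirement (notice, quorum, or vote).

Notice: 61 days given; 60 required. Satisfied.
Quorum: 10% of 15,572 = 1,557.20, rounded up to 1,558; 1,558 present. Satisfied.
Vote: requires three-fourths of those present (1,558); 3/4 of 1558 = 1168.50, rounded up to 1169, so 1,169 needed; 1,171 in favor. Satisfied.

Valid — all requirements satisfied.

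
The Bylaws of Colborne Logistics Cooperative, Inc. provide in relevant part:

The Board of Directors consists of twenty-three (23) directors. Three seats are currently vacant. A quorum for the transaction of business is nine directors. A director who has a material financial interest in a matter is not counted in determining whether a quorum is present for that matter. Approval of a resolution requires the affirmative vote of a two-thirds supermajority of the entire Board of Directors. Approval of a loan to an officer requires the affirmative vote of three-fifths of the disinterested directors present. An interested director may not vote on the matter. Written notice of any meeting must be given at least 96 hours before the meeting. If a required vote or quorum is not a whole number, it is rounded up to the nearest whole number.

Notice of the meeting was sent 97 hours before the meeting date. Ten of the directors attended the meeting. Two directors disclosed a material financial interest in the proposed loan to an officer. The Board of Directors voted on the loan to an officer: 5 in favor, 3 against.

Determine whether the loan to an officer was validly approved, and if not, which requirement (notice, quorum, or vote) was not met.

Notice: 97 hours given; 96 required (97 ≥ 96). Satisfied.
Quorum: 10 present, but the 2 interested directors do not count, leaving 8. Quorum is 9. Not satisfied.
Vote: the loan to an officer requires three-fifths of the disinterested directors present (10 − 2 = 8). 3/5 of 8 = 4.80, rounded up to 5, so 5 affirmative votes are needed; 5 voted in favor. Satisfied. (Moot — without a quorum no business can be validly transacted.)

Invalid — quorum requirement not satisfied.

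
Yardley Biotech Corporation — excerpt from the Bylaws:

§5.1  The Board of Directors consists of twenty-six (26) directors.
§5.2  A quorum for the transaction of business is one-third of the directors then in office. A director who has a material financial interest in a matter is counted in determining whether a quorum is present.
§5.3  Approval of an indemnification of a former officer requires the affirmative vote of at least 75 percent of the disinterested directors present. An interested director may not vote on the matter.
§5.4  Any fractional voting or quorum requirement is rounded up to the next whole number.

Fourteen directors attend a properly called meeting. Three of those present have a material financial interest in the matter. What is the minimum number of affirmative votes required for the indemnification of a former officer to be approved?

The indemnification of a former officer requires three-fourths of the disinterested directors present (14 − 3 = 11).
3/4 of 11 = 8.25, rounded up to 9.

9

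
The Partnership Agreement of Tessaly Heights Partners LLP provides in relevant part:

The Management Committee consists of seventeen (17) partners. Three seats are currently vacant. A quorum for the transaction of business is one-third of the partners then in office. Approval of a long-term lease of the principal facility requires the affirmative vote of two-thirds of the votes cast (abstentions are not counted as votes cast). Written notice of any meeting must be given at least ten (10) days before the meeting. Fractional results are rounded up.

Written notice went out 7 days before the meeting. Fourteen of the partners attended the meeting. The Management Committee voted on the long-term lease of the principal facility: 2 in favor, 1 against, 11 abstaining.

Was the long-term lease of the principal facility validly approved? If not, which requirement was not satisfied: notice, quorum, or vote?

Notice: 7 days given; 10 required (7 < 10). Not satisfied.
Quorum: 14 present; quorum is 5. Satisfied.
Vote: the long-term lease of the principal facility requires two-thirds of the votes cast (14 present − 11 abstaining = 3). 2/3 of 3 = 2, so 2 affirmative votes are needed; 2 voted in favor. Satisfied.

Invalid — notice requirement not satisfied.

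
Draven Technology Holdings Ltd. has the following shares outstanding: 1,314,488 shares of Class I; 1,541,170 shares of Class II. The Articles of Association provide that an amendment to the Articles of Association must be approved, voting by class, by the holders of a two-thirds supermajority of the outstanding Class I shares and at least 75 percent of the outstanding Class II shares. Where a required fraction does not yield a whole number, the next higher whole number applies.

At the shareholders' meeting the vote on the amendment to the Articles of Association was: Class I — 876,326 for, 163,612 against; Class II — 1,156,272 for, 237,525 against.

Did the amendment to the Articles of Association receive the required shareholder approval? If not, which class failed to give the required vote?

Approved — every class gave the required vote.

Class I: 2/3 of 1314488 = 876325.33, rounded up to 876326; 876,326 required, 876,326 in favor — approved.
Class II: 3/4 of 1541170 = 1155877.50, rounded up to 1155878; 1,155,878 required, 1,156,272 in favor — approved.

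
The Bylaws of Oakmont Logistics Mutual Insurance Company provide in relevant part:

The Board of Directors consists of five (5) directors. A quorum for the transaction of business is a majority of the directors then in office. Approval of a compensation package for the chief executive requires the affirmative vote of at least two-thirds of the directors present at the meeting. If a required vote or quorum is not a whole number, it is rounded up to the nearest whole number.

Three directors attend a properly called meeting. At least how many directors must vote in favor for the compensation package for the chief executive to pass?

The compensation package for the chief executive requires two-thirds of the directors present (3).
2/3 of 3 = 2.

2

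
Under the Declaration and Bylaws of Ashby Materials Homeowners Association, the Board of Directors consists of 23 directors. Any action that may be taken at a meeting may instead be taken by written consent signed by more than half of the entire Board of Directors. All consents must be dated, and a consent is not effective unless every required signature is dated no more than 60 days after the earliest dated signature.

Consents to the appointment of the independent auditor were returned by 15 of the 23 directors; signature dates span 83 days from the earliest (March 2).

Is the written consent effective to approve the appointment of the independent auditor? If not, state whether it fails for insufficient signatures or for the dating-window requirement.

Signatures required: more than half of 23 — a majority of 23 is 12, so 12 needed; 15 signed. Sufficient.
Dating window: the latest signature is 83 days after the earliest; the limit is 60 days. Outside the window.

Not effective — dating-window requirement not satisfied.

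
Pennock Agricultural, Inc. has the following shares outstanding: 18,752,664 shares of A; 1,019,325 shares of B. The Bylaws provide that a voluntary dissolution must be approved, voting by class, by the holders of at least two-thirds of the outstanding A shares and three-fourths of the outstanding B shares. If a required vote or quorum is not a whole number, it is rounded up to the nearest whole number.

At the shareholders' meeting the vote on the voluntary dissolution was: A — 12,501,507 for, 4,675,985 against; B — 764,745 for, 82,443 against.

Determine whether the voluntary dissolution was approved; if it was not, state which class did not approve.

Not approved — the A shares did not give the required vote.

A: 2/3 of 18752664 = 12501776; 12,501,776 required, 12,501,507 in favor — not approved.
B: 3/4 of 1019325 = 764493.75, rounded up to 764494; 764,494 required, 764,745 in favor — approved.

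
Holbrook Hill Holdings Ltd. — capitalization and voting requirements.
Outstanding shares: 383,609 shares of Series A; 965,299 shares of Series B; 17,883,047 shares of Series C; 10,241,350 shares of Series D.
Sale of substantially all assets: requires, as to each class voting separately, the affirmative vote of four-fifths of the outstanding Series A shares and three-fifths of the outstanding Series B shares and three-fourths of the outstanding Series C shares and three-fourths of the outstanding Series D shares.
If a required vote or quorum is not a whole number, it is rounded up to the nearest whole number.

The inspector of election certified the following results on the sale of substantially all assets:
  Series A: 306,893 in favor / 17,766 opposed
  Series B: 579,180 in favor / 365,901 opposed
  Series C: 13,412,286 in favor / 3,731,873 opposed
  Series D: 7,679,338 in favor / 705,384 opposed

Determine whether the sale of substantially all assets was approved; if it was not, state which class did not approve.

Not approved — the Series D shares did not give the required vote.

Series A: 4/5 of 383609 = 306887.20, rounded up to 306888; 306,888 required, 306,893 in favor — approved.
Series B: 3/5 of 965299 = 579179.40, rounded up to 579180; 579,180 required, 579,180 in favor — approved.
Series C: 3/4 of 17883047 = 13412285.25, rounded up to 13412286; 13,412,286 required, 13,412,286 in favor — approved.
Series D: 3/4 of 10241350 = 7681012.50, rounded up to 7681013; 7,681,013 required, 7,679,338 in favor — not approved.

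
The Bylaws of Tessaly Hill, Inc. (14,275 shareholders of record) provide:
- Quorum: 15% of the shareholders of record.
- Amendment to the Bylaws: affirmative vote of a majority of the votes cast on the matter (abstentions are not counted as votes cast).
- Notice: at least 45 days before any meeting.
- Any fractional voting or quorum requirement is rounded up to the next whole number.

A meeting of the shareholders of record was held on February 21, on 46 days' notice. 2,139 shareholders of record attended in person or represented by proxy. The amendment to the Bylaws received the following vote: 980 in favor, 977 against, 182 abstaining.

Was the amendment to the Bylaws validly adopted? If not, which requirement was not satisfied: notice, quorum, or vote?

Notice: 46 days given; 45 required. Satisfied.
Quorum: 15% of 14,275 = 2,141.25, rounded up to 2,142; 2,139 present. Not satisfied.
Vote: requires a majority of the votes cast (2,139 − 182 abstaining = 1,957); a majority of 1957 is 979, so 979 needed; 980 in favor. Satisfied.

Invalid — quorum requirement not satisfied.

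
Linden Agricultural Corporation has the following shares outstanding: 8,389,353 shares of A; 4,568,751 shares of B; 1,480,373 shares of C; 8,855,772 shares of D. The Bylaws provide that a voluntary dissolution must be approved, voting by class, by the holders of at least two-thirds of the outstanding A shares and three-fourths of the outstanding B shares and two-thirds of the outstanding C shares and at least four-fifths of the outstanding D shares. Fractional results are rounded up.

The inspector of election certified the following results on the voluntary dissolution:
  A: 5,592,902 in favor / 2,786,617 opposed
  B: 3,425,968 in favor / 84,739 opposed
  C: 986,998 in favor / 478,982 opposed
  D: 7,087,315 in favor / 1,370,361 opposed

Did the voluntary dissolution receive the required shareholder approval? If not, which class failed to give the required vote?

Not approved — the B shares did not give the required vote.

A: 2/3 of 8389353 = 5592902; 5,592,902 required, 5,592,902 in favor — approved.
B: 3/4 of 4568751 = 3426563.25, rounded up to 3426564; 3,426,564 required, 3,425,968 in favor — not approved.
C: 2/3 of 1480373 = 986915.33, rounded up to 986916; 986,916 required, 986,998 in favor — approved.
D: 4/5 of 8855772 = 7084617.60, rounded up to 7084618; 7,084,618 required, 7,087,315 in favor — approved.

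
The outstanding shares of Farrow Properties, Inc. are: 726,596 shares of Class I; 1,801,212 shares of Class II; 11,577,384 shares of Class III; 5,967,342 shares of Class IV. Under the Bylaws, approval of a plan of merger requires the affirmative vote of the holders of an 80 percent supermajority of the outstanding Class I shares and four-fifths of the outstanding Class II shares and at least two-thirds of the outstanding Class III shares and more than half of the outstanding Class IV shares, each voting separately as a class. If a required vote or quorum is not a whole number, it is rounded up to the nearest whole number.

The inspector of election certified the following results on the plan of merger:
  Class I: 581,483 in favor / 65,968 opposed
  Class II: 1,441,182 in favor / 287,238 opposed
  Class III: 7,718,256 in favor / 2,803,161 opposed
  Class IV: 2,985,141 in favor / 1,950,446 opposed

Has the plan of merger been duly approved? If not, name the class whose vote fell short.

Class I: 4/5 of 726596 = 581276.80, rounded up to 581277; 581,277 required, 581,483 in favor — approved.
Class II: 4/5 of 1801212 = 1440969.60, rounded up to 1440970; 1,440,970 required, 1,441,182 in favor — approved.
Class III: 2/3 of 11577384 = 7718256; 7,718,256 required, 7,718,256 in favor — approved.
Class IV: a majority of 5967342 is 2983672; 2,983,672 required, 2,985,141 in favor — approved.

Approved — every class gave the required vote.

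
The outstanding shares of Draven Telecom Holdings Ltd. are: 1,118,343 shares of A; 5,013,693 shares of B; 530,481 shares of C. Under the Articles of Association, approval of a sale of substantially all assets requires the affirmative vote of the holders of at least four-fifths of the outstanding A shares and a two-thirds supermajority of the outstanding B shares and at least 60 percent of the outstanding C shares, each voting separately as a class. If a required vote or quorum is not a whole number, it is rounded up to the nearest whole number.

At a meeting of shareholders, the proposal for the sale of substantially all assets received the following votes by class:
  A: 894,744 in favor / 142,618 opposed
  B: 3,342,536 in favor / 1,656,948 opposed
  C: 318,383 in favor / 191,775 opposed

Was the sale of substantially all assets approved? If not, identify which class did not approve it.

A: 4/5 of 1118343 = 894674.40, rounded up to 894675; 894,675 required, 894,744 in favor — approved.
B: 2/3 of 5013693 = 3342462; 3,342,462 required, 3,342,536 in favor — approved.
C: 3/5 of 530481 = 318288.60, rounded up to 318289; 318,289 required, 318,383 in favor — approved.

Approved — every class gave the required vote.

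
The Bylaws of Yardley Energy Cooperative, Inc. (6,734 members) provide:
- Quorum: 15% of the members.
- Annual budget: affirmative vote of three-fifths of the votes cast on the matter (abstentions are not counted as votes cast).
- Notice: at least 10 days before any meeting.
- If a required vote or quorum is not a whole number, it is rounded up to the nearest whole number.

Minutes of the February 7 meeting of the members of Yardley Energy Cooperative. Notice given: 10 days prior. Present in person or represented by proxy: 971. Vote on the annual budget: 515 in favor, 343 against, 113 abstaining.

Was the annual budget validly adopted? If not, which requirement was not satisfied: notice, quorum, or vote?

Notice: 10 days given; 10 required. Satisfied.
Quorum: 15% of 6,734 = 1,010.10, rounded up to 1,011; 971 present. Not satisfied.
Vote: requires three-fifths of the votes cast (971 − 113 abstaining = 858); 3/5 of 858 = 514.80, rounded up to 515, so 515 needed; 515 in favor. Satisfied.

Invalid — quorum requirement not satisfied.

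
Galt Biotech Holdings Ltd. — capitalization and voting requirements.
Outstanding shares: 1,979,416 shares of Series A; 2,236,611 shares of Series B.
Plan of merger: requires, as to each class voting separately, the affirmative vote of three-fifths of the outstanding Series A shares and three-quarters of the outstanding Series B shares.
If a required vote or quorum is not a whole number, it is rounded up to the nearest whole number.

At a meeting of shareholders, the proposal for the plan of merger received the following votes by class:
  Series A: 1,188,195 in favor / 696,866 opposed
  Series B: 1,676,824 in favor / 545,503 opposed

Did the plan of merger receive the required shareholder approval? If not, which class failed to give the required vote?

Not approved — the Series B shares did not give the required vote.

Series A: 3/5 of 1979416 = 1187649.60, rounded up to 1187650; 1,187,650 required, 1,188,195 in favor — approved.
Series B: 3/4 of 2236611 = 1677458.25, rounded up to 1677459; 1,677,459 required, 1,676,824 in favor — not approved.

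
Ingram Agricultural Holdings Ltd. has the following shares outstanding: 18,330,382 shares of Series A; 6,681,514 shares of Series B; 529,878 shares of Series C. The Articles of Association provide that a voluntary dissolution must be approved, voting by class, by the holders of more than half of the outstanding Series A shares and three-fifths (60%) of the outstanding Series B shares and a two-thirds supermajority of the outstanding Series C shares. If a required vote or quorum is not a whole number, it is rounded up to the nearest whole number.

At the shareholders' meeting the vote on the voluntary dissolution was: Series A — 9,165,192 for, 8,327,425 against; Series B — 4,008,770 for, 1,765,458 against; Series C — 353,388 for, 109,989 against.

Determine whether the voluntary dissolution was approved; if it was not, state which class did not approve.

Series A: a majority of 18330382 is 9165192; 9,165,192 required, 9,165,192 in favor — approved.
Series B: 3/5 of 6681514 = 4008908.40, rounded up to 4008909; 4,008,909 required, 4,008,770 in favor — not approved.
Series C: 2/3 of 529878 = 353252; 353,252 required, 353,388 in favor — approved.

Not approved — the Series B shares did not give the required vote.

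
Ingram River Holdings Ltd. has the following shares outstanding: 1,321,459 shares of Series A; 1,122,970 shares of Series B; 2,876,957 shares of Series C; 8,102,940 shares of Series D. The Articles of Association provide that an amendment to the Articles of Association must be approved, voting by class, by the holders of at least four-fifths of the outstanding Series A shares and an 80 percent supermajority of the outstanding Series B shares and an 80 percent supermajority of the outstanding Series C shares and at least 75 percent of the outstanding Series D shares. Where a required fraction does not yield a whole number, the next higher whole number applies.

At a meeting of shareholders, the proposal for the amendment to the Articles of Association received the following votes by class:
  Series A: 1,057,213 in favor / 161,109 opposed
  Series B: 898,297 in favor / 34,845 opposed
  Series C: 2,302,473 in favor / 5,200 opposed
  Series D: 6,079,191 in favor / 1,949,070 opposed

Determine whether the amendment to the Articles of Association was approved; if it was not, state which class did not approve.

Series A: 4/5 of 1321459 = 1057167.20, rounded up to 1057168; 1,057,168 required, 1,057,213 in favor — approved.
Series B: 4/5 of 1122970 = 898376; 898,376 required, 898,297 in favor — not approved.
Series C: 4/5 of 2876957 = 2301565.60, rounded up to 2301566; 2,301,566 required, 2,302,473 in favor — approved.
Series D: 3/4 of 8102940 = 6077205; 6,077,205 required, 6,079,191 in favor — approved.

Not approved — the Series B shares did not give the required vote.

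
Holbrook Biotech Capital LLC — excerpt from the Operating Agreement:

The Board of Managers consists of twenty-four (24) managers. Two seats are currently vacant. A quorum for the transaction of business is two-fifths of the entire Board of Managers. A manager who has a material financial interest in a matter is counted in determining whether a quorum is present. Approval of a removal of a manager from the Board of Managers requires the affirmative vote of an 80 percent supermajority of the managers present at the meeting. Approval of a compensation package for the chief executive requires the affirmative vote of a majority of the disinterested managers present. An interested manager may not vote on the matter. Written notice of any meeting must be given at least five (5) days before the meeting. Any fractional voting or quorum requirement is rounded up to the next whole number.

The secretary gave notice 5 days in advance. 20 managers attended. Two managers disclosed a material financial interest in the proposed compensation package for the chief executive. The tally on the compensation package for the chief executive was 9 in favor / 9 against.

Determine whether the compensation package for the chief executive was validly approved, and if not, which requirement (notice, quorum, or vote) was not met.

Invalid — vote requirement not satisfied.

Notice: 5 days given; 5 required (5 ≥ 5). Satisfied.
Quorum: 20 present (interested managers count toward quorum); quorum is 10. Satisfied.
Vote: the compensation package for the chief executive requires a majority of the disinterested managers present (20 − 2 = 18). A majority of 18 is 10, so 10 affirmative votes are needed; 9 voted in favor. Not satisfied.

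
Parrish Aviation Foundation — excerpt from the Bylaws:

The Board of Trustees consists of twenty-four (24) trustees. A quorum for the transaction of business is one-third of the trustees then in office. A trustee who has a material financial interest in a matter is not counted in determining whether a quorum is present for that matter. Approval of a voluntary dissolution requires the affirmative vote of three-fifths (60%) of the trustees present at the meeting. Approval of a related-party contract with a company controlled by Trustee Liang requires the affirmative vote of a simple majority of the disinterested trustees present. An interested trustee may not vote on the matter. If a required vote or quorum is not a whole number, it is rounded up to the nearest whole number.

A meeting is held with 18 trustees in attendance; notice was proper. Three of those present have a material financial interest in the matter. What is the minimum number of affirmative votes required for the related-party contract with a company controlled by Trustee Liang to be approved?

The related-party contract with a company controlled by Trustee Liang requires a majority of the disinterested trustees present (18 − 3 = 15).
A majority of 15 is 8.

8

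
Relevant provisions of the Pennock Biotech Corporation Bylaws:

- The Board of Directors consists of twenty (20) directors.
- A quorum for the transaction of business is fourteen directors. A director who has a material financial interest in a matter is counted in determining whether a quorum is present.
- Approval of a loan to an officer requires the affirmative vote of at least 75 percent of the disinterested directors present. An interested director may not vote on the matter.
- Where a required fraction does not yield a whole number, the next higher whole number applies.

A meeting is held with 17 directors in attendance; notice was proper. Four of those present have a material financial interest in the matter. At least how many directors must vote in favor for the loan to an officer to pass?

The loan to an officer requires three-fourths of the disinterested directors present (17 − 4 = 13).
3/4 of 13 = 9.75, rounded up to 10.

10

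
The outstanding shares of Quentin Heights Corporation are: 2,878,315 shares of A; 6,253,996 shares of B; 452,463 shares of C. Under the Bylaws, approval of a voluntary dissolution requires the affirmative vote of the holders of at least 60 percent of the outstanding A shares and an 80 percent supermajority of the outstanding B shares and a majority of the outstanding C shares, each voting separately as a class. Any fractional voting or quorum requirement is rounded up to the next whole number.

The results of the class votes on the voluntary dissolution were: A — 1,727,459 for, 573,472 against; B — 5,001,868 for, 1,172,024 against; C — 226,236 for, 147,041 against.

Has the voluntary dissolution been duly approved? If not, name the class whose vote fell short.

A: 3/5 of 2878315 = 1726989; 1,726,989 required, 1,727,459 in favor — approved.
B: 4/5 of 6253996 = 5003196.80, rounded up to 5003197; 5,003,197 required, 5,001,868 in favor — not approved.
C: a majority of 452463 is 226232; 226,232 required, 226,236 in favor — approved.

Not approved — the B shares did not give the required vote.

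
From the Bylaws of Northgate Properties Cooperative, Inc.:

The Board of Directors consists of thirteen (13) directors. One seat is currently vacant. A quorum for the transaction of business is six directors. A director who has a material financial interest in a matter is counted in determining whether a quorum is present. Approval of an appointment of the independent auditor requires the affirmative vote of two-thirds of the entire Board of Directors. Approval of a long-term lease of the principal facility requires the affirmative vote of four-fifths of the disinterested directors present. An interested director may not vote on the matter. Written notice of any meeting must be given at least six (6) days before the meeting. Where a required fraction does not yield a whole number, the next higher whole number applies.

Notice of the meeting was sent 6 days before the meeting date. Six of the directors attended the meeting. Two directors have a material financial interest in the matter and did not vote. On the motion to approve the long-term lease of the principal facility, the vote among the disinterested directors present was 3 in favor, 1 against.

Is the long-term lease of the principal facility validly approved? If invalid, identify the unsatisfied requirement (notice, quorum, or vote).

Invalid — vote requirement not satisfied.

Notice: 6 days given; 6 required (6 ≥ 6). Satisfied.
Quorum: 6 present (interested directors count toward quorum); quorum is 6. Satisfied.
Vote: the long-term lease of the principal facility requires four-fifths of the disinterested directors present (6 − 2 = 4). 4/5 of 4 = 3.20, rounded up to 4, so 4 affirmative votes are needed; 3 voted in favor. Not satisfied.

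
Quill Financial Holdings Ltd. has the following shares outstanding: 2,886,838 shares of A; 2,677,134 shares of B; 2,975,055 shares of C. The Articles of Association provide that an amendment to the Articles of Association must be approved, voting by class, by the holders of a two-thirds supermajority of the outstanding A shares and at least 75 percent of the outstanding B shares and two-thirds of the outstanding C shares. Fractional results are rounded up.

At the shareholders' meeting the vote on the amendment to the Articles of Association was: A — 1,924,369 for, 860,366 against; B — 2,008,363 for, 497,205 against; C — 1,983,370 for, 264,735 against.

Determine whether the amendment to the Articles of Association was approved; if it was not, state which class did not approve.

Not approved — the A shares did not give the required vote.

A: 2/3 of 2886838 = 1924558.67, rounded up to 1924559; 1,924,559 required, 1,924,369 in favor — not approved.
B: 3/4 of 2677134 = 2007850.50, rounded up to 2007851; 2,007,851 required, 2,008,363 in favor — approved.
C: 2/3 of 2975055 = 1983370; 1,983,370 required, 1,983,370 in favor — approved.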